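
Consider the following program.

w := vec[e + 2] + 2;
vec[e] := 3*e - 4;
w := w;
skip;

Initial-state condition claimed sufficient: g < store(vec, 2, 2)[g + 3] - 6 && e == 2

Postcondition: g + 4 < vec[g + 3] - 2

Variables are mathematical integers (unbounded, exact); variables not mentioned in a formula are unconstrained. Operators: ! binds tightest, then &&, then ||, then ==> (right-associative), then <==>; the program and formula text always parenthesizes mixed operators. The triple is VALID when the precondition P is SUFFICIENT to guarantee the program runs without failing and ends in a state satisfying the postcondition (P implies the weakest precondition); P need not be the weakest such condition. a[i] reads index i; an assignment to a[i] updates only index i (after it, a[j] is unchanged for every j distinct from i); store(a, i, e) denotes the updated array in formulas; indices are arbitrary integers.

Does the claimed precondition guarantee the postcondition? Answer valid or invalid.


Working backward. After the program, the postcondition g + 4 < vec[g + 3] - 2 must hold; in canonical form it is g < vec[g + 3] - 6.
Before skip: g < vec[g + 3] - 6
Before w := w: g < vec[g + 3] - 6
Before vec[e] := 3*e - 4: g < store(vec, e, 3*e - 4)[g + 3] - 6
Before w := vec[e + 2] + 2: g < store(vec, e, 3*e - 4)[g + 3] - 6
The weakest precondition is g < store(vec, e, 3*e - 4)[g + 3] - 6.
Check whether g < store(vec, 2, 2)[g + 3] - 6 && e == 2 implies it.
Every state satisfying the precondition satisfies the weakest precondition: the implication holds.
Answer: valid


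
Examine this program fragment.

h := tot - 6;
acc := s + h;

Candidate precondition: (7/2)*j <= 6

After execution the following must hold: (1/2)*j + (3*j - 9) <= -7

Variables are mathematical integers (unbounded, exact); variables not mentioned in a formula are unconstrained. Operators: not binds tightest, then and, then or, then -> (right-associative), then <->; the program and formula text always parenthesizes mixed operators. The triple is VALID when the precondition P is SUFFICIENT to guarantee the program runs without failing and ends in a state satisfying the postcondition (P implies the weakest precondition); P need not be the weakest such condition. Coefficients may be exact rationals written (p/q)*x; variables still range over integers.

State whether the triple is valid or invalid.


Working backward. After the program, the postcondition (1/2)*j + (3*j - 9) <= -7 must hold; in canonical form it is (7/2)*j <= 2.
Before acc := s + h: (7/2)*j <= 2
Before h := tot - 6: (7/2)*j <= 2
The weakest precondition is (7/2)*j <= 2.
Check whether (7/2)*j <= 6 implies it.
Countermodel: at the initial state j = 1, the precondition holds but the weakest precondition fails.
Answer: invalid


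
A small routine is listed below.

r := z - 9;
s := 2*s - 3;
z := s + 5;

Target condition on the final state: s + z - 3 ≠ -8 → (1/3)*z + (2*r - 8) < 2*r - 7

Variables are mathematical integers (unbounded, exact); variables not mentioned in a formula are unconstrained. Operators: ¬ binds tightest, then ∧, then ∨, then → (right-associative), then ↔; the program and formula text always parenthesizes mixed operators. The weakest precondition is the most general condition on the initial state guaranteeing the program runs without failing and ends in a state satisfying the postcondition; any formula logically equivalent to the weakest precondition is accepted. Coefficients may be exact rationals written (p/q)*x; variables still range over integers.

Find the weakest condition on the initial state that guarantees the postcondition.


Working backward. After the program, the postcondition s + z - 3 ≠ -8 → (1/3)*z + (2*r - 8) < 2*r - 7 must hold; in canonical form it is s + z ≠ -5 → (1/3)*z < 1.
Before z := s + 5: 2*s ≠ -10 → (1/3)*s < -2/3
Before s := 2*s - 3: 4*s ≠ -4 → (2/3)*s < 1/3
Before r := z - 9: 4*s ≠ -4 → (2/3)*s < 1/3
Answer: WP = 4*s ≠ -4 → (2/3)*s < 1/3


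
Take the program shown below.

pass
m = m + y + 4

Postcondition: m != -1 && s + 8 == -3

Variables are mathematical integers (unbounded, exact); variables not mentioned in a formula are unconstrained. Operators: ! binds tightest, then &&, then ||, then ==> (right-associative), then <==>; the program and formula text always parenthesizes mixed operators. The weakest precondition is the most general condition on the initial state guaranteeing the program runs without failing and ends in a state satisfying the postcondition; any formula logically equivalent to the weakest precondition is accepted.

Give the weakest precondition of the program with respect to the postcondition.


Working backward. After the program, the postcondition m != -1 && s + 8 == -3 must hold; in canonical form it is m != -1 && s == -11.
Before m := m + y + 4: m + y != -5 && s == -11
Before skip: m + y != -5 && s == -11
Answer: WP = m + y != -5 && s == -11


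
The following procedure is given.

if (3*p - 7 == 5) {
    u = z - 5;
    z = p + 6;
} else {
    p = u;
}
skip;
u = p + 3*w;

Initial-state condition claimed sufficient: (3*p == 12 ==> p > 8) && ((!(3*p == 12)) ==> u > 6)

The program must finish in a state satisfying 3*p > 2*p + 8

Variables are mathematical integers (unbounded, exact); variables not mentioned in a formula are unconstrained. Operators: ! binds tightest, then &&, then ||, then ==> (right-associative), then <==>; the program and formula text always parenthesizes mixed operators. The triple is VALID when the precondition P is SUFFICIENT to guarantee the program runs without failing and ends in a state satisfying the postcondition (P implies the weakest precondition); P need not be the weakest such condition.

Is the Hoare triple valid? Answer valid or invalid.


Working backward. After the program, the postcondition 3*p > 2*p + 8 must hold; in canonical form it is p > 8.
Before u := p + 3*w: p > 8
Before skip: p > 8
Then branch requires p > 8; else branch requires u > 8.
Before the if: (3*p == 12 ==> p > 8) && ((!(3*p == 12)) ==> u > 8)
The weakest precondition is (3*p == 12 ==> p > 8) && ((!(3*p == 12)) ==> u > 8).
Check whether (3*p == 12 ==> p > 8) && ((!(3*p == 12)) ==> u > 6) implies it.
Countermodel: at the initial state p = 5, u = 7, the precondition holds but the weakest precondition fails.
Answer: invalid


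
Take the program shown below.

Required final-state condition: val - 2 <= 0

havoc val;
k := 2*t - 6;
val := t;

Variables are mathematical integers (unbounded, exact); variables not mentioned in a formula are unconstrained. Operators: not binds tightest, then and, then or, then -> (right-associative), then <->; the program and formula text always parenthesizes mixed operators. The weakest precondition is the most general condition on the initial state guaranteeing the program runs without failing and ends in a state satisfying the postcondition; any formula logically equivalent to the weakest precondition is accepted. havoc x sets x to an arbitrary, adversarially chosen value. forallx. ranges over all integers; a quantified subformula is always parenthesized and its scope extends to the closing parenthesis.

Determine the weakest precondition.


Working backward. After the program, the postcondition val - 2 <= 0 must hold; in canonical form it is val <= 2.
Before val := t: t <= 2
Before k := 2*t - 6: t <= 2
Before havoc val: t <= 2
Answer: WP = t <= 2


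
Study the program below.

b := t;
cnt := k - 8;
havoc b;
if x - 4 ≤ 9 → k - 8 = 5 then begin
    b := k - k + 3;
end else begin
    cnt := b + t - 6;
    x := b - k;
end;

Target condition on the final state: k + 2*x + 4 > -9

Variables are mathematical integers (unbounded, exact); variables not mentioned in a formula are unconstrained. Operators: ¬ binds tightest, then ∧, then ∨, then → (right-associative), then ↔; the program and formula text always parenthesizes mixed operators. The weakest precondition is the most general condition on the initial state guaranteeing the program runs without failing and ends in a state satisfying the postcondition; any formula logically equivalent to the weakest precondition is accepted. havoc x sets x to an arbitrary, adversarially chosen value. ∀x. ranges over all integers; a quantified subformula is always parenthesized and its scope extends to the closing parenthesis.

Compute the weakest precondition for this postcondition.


Working backward. After the program, the postcondition k + 2*x + 4 > -9 must hold; in canonical form it is k + 2*x > -13.
Then branch requires k + 2*x > -13; else branch requires 2*b > k - 13.
Before the if: ((x ≤ 13 → k = 13) → k + 2*x > -13) ∧ ((¬(x ≤ 13 → k = 13)) → 2*b > k - 13)
Before havoc b: ∀b_1. (((x ≤ 13 → k = 13) → k + 2*x > -13) ∧ ((¬(x ≤ 13 → k = 13)) → 2*b_1 > k - 13))
Before cnt := k - 8: ∀b_1. (((x ≤ 13 → k = 13) → k + 2*x > -13) ∧ ((¬(x ≤ 13 → k = 13)) → 2*b_1 > k - 13))
Before b := t: ∀b_1. (((x ≤ 13 → k = 13) → k + 2*x > -13) ∧ ((¬(x ≤ 13 → k = 13)) → 2*b_1 > k - 13))
Answer: WP = ∀b_1. (((x ≤ 13 → k = 13) → k + 2*x > -13) ∧ ((¬(x ≤ 13 → k = 13)) → 2*b_1 > k - 13))


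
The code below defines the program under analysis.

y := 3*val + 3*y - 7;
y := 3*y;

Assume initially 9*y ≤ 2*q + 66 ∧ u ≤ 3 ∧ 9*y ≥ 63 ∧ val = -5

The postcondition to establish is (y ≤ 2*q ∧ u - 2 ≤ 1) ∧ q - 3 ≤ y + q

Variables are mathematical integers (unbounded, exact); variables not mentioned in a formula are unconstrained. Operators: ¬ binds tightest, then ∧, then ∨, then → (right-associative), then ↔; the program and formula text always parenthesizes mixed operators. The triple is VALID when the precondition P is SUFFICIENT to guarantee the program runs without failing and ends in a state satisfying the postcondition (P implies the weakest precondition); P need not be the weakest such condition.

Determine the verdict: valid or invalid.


Working backward. After the program, the postcondition (y ≤ 2*q ∧ u - 2 ≤ 1) ∧ q - 3 ≤ y + q must hold; in canonical form it is y ≤ 2*q ∧ u ≤ 3 ∧ y ≥ -3.
Before y := 3*y: 3*y ≤ 2*q ∧ u ≤ 3 ∧ 3*y ≥ -3
Before y := 3*val + 3*y - 7: 9*val + 9*y ≤ 2*q + 21 ∧ u ≤ 3 ∧ 9*val + 9*y ≥ 18
The weakest precondition is 9*val + 9*y ≤ 2*q + 21 ∧ u ≤ 3 ∧ 9*val + 9*y ≥ 18.
Check whether 9*y ≤ 2*q + 66 ∧ u ≤ 3 ∧ 9*y ≥ 63 ∧ val = -5 implies it.
Every state satisfying the precondition satisfies the weakest precondition: the implication holds.
Answer: valid


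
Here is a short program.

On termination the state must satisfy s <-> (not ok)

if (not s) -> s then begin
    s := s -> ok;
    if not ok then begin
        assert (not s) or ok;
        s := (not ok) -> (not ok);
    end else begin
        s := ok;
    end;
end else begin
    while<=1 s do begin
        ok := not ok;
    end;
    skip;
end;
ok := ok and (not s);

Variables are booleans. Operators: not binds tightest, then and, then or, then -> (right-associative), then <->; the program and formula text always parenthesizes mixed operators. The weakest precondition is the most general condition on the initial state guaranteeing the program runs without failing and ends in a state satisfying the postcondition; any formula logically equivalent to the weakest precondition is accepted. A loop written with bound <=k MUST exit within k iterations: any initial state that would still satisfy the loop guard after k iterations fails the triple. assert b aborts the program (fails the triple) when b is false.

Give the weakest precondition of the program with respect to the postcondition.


Working backward. After the program, s <-> (not ok) must hold.
Before ok := ok and (not s): s <-> (not (ok and (not s)))
Then branch requires (not ok) -> ((not (s -> ok)) or ok); else branch requires (s -> ((not s) and (s <-> (not ((not ok) and (not s)))))) and ((not s) -> (s <-> (not (ok and (not s))))).
Before the if: (((not s) -> s) -> ((not ok) -> ((not (s -> ok)) or ok))) and ((not ((not s) -> s)) -> ((s -> ((not s) and (s <-> (not ((not ok) and (not s)))))) and ((not s) -> (s <-> (not (ok and (not s)))))))
Answer: WP = (((not s) -> s) -> ((not ok) -> ((not (s -> ok)) or ok))) and ((not ((not s) -> s)) -> ((s -> ((not s) and (s <-> (not ((not ok) and (not s)))))) and ((not s) -> (s <-> (not (ok and (not s)))))))


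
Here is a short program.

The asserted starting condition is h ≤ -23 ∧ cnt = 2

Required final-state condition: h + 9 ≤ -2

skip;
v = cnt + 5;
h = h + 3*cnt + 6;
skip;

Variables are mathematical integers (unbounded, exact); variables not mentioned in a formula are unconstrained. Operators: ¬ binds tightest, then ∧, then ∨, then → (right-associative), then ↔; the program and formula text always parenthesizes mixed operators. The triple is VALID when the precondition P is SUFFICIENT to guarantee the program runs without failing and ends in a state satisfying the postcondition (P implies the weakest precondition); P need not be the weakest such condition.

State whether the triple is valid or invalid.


Working backward. After the program, the postcondition h + 9 ≤ -2 must hold; in canonical form it is h ≤ -11.
Before skip: h ≤ -11
Before h := h + 3*cnt + 6: 3*cnt + h ≤ -17
Before v := cnt + 5: 3*cnt + h ≤ -17
Before skip: 3*cnt + h ≤ -17
The weakest precondition is 3*cnt + h ≤ -17.
Check whether h ≤ -23 ∧ cnt = 2 implies it.
Every state satisfying the precondition satisfies the weakest precondition: the implication holds.
Answer: valid


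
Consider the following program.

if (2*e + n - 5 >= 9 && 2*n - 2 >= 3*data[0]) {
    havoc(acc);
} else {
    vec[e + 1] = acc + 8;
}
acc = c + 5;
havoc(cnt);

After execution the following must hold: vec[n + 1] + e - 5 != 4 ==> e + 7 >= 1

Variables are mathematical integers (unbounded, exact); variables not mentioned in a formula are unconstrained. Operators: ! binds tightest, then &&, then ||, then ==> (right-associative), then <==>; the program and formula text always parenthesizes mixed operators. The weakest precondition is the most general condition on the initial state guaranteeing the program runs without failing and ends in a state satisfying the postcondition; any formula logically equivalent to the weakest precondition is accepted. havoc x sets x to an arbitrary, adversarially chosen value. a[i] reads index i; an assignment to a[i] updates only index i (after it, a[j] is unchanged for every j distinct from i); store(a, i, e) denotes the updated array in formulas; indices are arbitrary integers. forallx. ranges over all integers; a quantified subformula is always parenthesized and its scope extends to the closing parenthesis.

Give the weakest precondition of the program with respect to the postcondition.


Working backward. After the program, the postcondition vec[n + 1] + e - 5 != 4 ==> e + 7 >= 1 must hold; in canonical form it is vec[n + 1] + e != 9 ==> e >= -6.
Before havoc cnt: vec[n + 1] + e != 9 ==> e >= -6
Before acc := c + 5: vec[n + 1] + e != 9 ==> e >= -6
Then branch requires vec[n + 1] + e != 9 ==> e >= -6; else branch requires store(vec, e + 1, acc + 8)[n + 1] + e != 9 ==> e >= -6.
Before the if: ((2*e + n >= 14 && 2*n >= 3*data[0] + 2) ==> (vec[n + 1] + e != 9 ==> e >= -6)) && ((!(2*e + n >= 14 && 2*n >= 3*data[0] + 2)) ==> (store(vec, e + 1, acc + 8)[n + 1] + e != 9 ==> e >= -6))
Answer: WP = ((2*e + n >= 14 && 2*n >= 3*data[0] + 2) ==> (vec[n + 1] + e != 9 ==> e >= -6)) && ((!(2*e + n >= 14 && 2*n >= 3*data[0] + 2)) ==> (store(vec, e + 1, acc + 8)[n + 1] + e != 9 ==> e >= -6))


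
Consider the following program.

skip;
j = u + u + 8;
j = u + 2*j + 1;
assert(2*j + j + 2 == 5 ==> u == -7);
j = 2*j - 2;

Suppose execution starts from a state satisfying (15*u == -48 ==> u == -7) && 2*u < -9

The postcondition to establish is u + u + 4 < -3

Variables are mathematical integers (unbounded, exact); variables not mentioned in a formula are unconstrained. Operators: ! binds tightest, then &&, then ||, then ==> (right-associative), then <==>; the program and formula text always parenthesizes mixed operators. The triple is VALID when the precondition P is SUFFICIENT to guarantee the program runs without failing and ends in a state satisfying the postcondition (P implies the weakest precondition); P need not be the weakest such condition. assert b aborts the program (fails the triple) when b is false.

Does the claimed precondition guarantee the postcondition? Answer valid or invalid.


Working backward. After the program, the postcondition u + u + 4 < -3 must hold; in canonical form it is 2*u < -7.
Before j := 2*j - 2: 2*u < -7
Before assert 2*j + j + 2 == 5 ==> u == -7: (3*j == 3 ==> u == -7) && 2*u < -7
Before j := u + 2*j + 1: (6*j + 3*u == 0 ==> u == -7) && 2*u < -7
Before j := u + u + 8: (15*u == -48 ==> u == -7) && 2*u < -7
Before skip: (15*u == -48 ==> u == -7) && 2*u < -7
The weakest precondition is (15*u == -48 ==> u == -7) && 2*u < -7.
Check whether (15*u == -48 ==> u == -7) && 2*u < -9 implies it.
Every state satisfying the precondition satisfies the weakest precondition: the implication holds.
Answer: valid


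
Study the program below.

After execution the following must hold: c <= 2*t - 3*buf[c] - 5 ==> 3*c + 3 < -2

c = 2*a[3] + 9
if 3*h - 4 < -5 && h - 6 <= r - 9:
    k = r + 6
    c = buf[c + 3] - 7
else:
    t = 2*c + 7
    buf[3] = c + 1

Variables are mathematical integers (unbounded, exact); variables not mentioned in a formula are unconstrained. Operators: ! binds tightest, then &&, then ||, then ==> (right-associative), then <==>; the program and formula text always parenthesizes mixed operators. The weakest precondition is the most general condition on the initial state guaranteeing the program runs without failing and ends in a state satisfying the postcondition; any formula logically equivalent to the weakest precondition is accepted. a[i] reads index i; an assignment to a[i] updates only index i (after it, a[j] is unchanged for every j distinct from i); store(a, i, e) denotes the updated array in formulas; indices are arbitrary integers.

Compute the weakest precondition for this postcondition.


Working backward. After the program, the postcondition c <= 2*t - 3*buf[c] - 5 ==> 3*c + 3 < -2 must hold; in canonical form it is 3*buf[c] + c <= 2*t - 5 ==> 3*c < -5.
Then branch requires buf[c + 3] + 3*buf[buf[c + 3] - 7] <= 2*t + 2 ==> 3*buf[c + 3] < 16; else branch requires 3*store(buf, 3, c + 1)[c] <= 3*c + 9 ==> 3*c < -5.
Before the if: ((3*h < -1 && h <= r - 3) ==> (buf[c + 3] + 3*buf[buf[c + 3] - 7] <= 2*t + 2 ==> 3*buf[c + 3] < 16)) && ((!(3*h < -1 && h <= r - 3)) ==> (3*store(buf, 3, c + 1)[c] <= 3*c + 9 ==> 3*c < -5))
Before c := 2*a[3] + 9: ((3*h < -1 && h <= r - 3) ==> (buf[2*a[3] + 12] + 3*buf[buf[2*a[3] + 12] - 7] <= 2*t + 2 ==> 3*buf[2*a[3] + 12] < 16)) && ((!(3*h < -1 && h <= r - 3)) ==> (3*store(buf, 3, 2*a[3] + 10)[2*a[3] + 9] <= 6*a[3] + 36 ==> 6*a[3] < -32))
Answer: WP = ((3*h < -1 && h <= r - 3) ==> (buf[2*a[3] + 12] + 3*buf[buf[2*a[3] + 12] - 7] <= 2*t + 2 ==> 3*buf[2*a[3] + 12] < 16)) && ((!(3*h < -1 && h <= r - 3)) ==> (3*store(buf, 3, 2*a[3] + 10)[2*a[3] + 9] <= 6*a[3] + 36 ==> 6*a[3] < -32))


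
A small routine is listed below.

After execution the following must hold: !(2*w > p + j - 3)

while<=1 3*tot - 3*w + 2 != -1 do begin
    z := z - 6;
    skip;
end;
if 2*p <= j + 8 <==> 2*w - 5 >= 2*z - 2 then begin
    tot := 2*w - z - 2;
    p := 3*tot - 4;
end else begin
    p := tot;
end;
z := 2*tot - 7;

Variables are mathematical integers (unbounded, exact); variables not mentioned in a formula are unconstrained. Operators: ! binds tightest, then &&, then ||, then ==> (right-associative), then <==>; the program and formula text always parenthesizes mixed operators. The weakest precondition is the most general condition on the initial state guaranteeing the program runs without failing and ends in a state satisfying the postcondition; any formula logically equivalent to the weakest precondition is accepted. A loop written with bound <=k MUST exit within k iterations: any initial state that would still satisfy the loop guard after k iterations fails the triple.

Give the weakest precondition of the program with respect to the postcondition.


Working backward. After the program, the postcondition !(2*w > p + j - 3) must hold; in canonical form it is !(2*w > j + p - 3).
Before z := 2*tot - 7: !(2*w > j + p - 3)
Then branch requires !(3*z > j + 4*w - 13); else branch requires !(2*w > j + tot - 3).
Before the if: ((2*p <= j + 8 <==> 2*w >= 2*z + 3) ==> (!(3*z > j + 4*w - 13))) && ((!(2*p <= j + 8 <==> 2*w >= 2*z + 3)) ==> (!(2*w > j + tot - 3)))
Before the loop (bound <=1), unroll the exhaustion recursion (WP_0 = exit-now case; WP_j = one more guarded iteration, up to j = 1):
  WP_0: (!(3*tot != 3*w - 3)) && ((2*p <= j + 8 <==> 2*w >= 2*z + 3) ==> (!(3*z > j + 4*w - 13))) && ((!(2*p <= j + 8 <==> 2*w >= 2*z + 3)) ==> (!(2*w > j + tot - 3)))
  WP_1: (3*tot != 3*w - 3 ==> ((!(3*tot != 3*w - 3)) && ((2*p <= j + 8 <==> 2*w >= 2*z - 9) ==> (!(3*z > j + 4*w + 5))) && ((!(2*p <= j + 8 <==> 2*w >= 2*z - 9)) ==> (!(2*w > j + tot - 3))))) && ((!(3*tot != 3*w - 3)) ==> (((2*p <= j + 8 <==> 2*w >= 2*z + 3) ==> (!(3*z > j + 4*w - 13))) && ((!(2*p <= j + 8 <==> 2*w >= 2*z + 3)) ==> (!(2*w > j + tot - 3)))))
So before the loop: (3*tot != 3*w - 3 ==> ((!(3*tot != 3*w - 3)) && ((2*p <= j + 8 <==> 2*w >= 2*z - 9) ==> (!(3*z > j + 4*w + 5))) && ((!(2*p <= j + 8 <==> 2*w >= 2*z - 9)) ==> (!(2*w > j + tot - 3))))) && ((!(3*tot != 3*w - 3)) ==> (((2*p <= j + 8 <==> 2*w >= 2*z + 3) ==> (!(3*z > j + 4*w - 13))) && ((!(2*p <= j + 8 <==> 2*w >= 2*z + 3)) ==> (!(2*w > j + tot - 3)))))
Answer: WP = (3*tot != 3*w - 3 ==> ((!(3*tot != 3*w - 3)) && ((2*p <= j + 8 <==> 2*w >= 2*z - 9) ==> (!(3*z > j + 4*w + 5))) && ((!(2*p <= j + 8 <==> 2*w >= 2*z - 9)) ==> (!(2*w > j + tot - 3))))) && ((!(3*tot != 3*w - 3)) ==> (((2*p <= j + 8 <==> 2*w >= 2*z + 3) ==> (!(3*z > j + 4*w - 13))) && ((!(2*p <= j + 8 <==> 2*w >= 2*z + 3)) ==> (!(2*w > j + tot - 3)))))


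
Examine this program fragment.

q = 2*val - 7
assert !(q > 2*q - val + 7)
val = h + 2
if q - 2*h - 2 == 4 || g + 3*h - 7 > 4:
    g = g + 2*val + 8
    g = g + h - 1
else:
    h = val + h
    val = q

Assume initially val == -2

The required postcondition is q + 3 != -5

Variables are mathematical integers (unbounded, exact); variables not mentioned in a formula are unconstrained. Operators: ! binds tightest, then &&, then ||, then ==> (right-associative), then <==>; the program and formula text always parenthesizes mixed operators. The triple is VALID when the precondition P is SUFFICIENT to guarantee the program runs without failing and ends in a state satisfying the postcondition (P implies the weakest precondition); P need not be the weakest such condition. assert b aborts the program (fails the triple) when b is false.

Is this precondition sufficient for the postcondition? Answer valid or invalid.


Working backward. After the program, the postcondition q + 3 != -5 must hold; in canonical form it is q != -8.
Then branch requires q != -8; else branch requires q != -8.
Before the if: ((q == 2*h + 6 || g + 3*h > 11) ==> q != -8) && ((!(q == 2*h + 6 || g + 3*h > 11)) ==> q != -8)
Before val := h + 2: ((q == 2*h + 6 || g + 3*h > 11) ==> q != -8) && ((!(q == 2*h + 6 || g + 3*h > 11)) ==> q != -8)
Before assert !(q > 2*q - val + 7): (!(val > q + 7)) && ((q == 2*h + 6 || g + 3*h > 11) ==> q != -8) && ((!(q == 2*h + 6 || g + 3*h > 11)) ==> q != -8)
Before q := 2*val - 7: (!(val < 0)) && ((2*val == 2*h + 13 || g + 3*h > 11) ==> 2*val != -1) && ((!(2*val == 2*h + 13 || g + 3*h > 11)) ==> 2*val != -1)
The weakest precondition is (!(val < 0)) && ((2*val == 2*h + 13 || g + 3*h > 11) ==> 2*val != -1) && ((!(2*val == 2*h + 13 || g + 3*h > 11)) ==> 2*val != -1).
Check whether val == -2 implies it.
Countermodel: at the initial state g = 0, h = 0, val = -2, the precondition holds but the weakest precondition fails.
Answer: invalid


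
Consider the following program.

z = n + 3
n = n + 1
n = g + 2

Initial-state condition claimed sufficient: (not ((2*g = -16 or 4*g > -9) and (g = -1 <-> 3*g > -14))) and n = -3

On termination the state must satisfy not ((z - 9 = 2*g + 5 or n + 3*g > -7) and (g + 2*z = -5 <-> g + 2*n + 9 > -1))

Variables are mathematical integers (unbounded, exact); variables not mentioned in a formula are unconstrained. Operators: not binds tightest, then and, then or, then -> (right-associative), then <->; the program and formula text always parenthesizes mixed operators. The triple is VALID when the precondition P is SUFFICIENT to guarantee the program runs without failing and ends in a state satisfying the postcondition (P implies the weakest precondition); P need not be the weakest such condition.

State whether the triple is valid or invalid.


Working backward. After the program, the postcondition not ((z - 9 = 2*g + 5 or n + 3*g > -7) and (g + 2*z = -5 <-> g + 2*n + 9 > -1)) must hold; in canonical form it is not ((z = 2*g + 14 or 3*g + n > -7) and (g + 2*z = -5 <-> g + 2*n > -10)).
Before n := g + 2: not ((z = 2*g + 14 or 4*g > -9) and (g + 2*z = -5 <-> 3*g > -14))
Before n := n + 1: not ((z = 2*g + 14 or 4*g > -9) and (g + 2*z = -5 <-> 3*g > -14))
Before z := n + 3: not ((n = 2*g + 11 or 4*g > -9) and (g + 2*n = -11 <-> 3*g > -14))
The weakest precondition is not ((n = 2*g + 11 or 4*g > -9) and (g + 2*n = -11 <-> 3*g > -14)).
Check whether (not ((2*g = -16 or 4*g > -9) and (g = -1 <-> 3*g > -14))) and n = -3 implies it.
Countermodel: at the initial state g = -7, n = -3, the precondition holds but the weakest precondition fails.
Answer: invalid


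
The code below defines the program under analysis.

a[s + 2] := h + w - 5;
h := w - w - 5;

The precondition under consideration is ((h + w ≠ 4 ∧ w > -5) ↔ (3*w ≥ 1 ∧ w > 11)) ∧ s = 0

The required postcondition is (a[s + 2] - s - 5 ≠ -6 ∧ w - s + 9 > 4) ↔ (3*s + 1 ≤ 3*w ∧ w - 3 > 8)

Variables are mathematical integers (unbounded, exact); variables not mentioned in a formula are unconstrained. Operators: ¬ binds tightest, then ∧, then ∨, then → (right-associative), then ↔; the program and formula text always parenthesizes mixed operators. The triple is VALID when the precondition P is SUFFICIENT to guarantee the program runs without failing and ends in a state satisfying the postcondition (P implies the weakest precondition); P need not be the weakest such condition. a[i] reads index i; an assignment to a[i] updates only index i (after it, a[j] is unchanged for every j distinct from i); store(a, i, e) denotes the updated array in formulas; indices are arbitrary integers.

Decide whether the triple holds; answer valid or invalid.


Working backward. After the program, the postcondition (a[s + 2] - s - 5 ≠ -6 ∧ w - s + 9 > 4) ↔ (3*s + 1 ≤ 3*w ∧ w - 3 > 8) must hold; in canonical form it is (a[s + 2] ≠ s - 1 ∧ w > s - 5) ↔ (3*s ≤ 3*w - 1 ∧ w > 11).
Before h := w - w - 5: (a[s + 2] ≠ s - 1 ∧ w > s - 5) ↔ (3*s ≤ 3*w - 1 ∧ w > 11)
Before a[s + 2] := h + w - 5: (store(a, s + 2, h + w - 5)[s + 2] ≠ s - 1 ∧ w > s - 5) ↔ (3*s ≤ 3*w - 1 ∧ w > 11)
The weakest precondition is (store(a, s + 2, h + w - 5)[s + 2] ≠ s - 1 ∧ w > s - 5) ↔ (3*s ≤ 3*w - 1 ∧ w > 11).
Check whether ((h + w ≠ 4 ∧ w > -5) ↔ (3*w ≥ 1 ∧ w > 11)) ∧ s = 0 implies it.
Every state satisfying the precondition satisfies the weakest precondition: the implication holds.
Answer: valid


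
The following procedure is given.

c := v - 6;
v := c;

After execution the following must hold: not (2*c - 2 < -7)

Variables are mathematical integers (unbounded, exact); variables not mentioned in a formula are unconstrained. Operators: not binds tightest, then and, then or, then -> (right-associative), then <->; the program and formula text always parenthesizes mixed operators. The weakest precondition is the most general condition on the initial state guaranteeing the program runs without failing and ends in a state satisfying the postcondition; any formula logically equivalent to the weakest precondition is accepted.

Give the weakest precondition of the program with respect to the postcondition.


Working backward. After the program, the postcondition not (2*c - 2 < -7) must hold; in canonical form it is not (2*c < -5).
Before v := c: not (2*c < -5)
Before c := v - 6: not (2*v < 7)
Answer: WP = not (2*v < 7)


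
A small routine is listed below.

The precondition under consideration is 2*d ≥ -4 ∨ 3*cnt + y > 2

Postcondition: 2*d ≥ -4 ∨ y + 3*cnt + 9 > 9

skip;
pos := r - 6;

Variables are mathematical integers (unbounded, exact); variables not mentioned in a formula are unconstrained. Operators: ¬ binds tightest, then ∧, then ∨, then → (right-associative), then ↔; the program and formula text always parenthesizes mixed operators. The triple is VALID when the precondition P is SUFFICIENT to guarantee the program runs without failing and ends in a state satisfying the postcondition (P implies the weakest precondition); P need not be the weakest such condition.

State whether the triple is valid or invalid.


Working backward. After the program, the postcondition 2*d ≥ -4 ∨ y + 3*cnt + 9 > 9 must hold; in canonical form it is 2*d ≥ -4 ∨ 3*cnt + y > 0.
Before pos := r - 6: 2*d ≥ -4 ∨ 3*cnt + y > 0
Before skip: 2*d ≥ -4 ∨ 3*cnt + y > 0
The weakest precondition is 2*d ≥ -4 ∨ 3*cnt + y > 0.
Check whether 2*d ≥ -4 ∨ 3*cnt + y > 2 implies it.
Every state satisfying the precondition satisfies the weakest precondition: the implication holds.
Answer: valid


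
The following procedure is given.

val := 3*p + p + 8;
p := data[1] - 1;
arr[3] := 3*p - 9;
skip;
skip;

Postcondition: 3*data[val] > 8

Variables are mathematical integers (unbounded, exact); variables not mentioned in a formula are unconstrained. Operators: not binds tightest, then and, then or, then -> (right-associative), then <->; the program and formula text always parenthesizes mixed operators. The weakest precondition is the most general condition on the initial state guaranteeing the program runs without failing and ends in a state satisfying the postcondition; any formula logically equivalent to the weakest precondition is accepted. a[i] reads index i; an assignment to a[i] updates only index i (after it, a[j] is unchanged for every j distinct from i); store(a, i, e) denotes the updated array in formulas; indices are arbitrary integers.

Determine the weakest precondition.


Working backward. After the program, 3*data[val] > 8 must hold.
Before skip: 3*data[val] > 8
Before skip: 3*data[val] > 8
Before arr[3] := 3*p - 9: 3*data[val] > 8
Before p := data[1] - 1: 3*data[val] > 8
Before val := 3*p + p + 8: 3*data[4*p + 8] > 8
Answer: WP = 3*data[4*p + 8] > 8


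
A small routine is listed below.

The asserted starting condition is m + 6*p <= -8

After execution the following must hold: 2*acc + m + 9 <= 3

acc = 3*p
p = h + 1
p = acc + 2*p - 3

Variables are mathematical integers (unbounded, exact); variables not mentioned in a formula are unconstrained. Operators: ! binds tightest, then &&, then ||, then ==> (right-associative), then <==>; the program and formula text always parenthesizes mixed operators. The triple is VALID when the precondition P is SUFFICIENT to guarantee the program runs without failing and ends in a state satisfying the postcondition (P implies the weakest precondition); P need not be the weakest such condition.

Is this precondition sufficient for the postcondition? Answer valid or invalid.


Working backward. After the program, the postcondition 2*acc + m + 9 <= 3 must hold; in canonical form it is 2*acc + m <= -6.
Before p := acc + 2*p - 3: 2*acc + m <= -6
Before p := h + 1: 2*acc + m <= -6
Before acc := 3*p: m + 6*p <= -6
The weakest precondition is m + 6*p <= -6.
Check whether m + 6*p <= -8 implies it.
Every state satisfying the precondition satisfies the weakest precondition: the implication holds.
Answer: valid


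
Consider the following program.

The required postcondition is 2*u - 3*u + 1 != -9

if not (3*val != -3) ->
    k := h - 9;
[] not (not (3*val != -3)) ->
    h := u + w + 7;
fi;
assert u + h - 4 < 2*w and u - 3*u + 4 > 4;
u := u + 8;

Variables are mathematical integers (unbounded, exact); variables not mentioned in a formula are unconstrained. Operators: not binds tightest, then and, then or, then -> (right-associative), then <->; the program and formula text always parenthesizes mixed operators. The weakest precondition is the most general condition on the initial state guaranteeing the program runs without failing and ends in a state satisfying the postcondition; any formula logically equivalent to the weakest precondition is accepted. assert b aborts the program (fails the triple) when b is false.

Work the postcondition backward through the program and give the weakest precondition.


Working backward. After the program, the postcondition 2*u - 3*u + 1 != -9 must hold; in canonical form it is u != 10.
Before u := u + 8: u != 2
Before assert u + h - 4 < 2*w and u - 3*u + 4 > 4: h + u < 2*w + 4 and 2*u < 0 and u != 2
Then branch requires h + u < 2*w + 4 and 2*u < 0 and u != 2; else branch requires 2*u < w - 3 and 2*u < 0 and u != 2.
Before the if: ((not (3*val != -3)) -> (h + u < 2*w + 4 and 2*u < 0 and u != 2)) and (3*val != -3 -> (2*u < w - 3 and 2*u < 0 and u != 2))
Answer: WP = ((not (3*val != -3)) -> (h + u < 2*w + 4 and 2*u < 0 and u != 2)) and (3*val != -3 -> (2*u < w - 3 and 2*u < 0 and u != 2))


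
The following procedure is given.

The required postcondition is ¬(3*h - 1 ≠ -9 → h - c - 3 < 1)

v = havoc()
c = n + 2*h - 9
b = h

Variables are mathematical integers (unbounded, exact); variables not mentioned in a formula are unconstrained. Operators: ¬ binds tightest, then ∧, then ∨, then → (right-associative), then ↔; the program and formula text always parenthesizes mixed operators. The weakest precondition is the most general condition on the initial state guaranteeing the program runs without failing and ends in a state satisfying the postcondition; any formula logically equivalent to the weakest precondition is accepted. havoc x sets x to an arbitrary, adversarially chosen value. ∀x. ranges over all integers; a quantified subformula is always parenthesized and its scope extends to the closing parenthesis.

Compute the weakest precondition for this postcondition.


Working backward. After the program, the postcondition ¬(3*h - 1 ≠ -9 → h - c - 3 < 1) must hold; in canonical form it is ¬(3*h ≠ -8 → h < c + 4).
Before b := h: ¬(3*h ≠ -8 → h < c + 4)
Before c := n + 2*h - 9: ¬(3*h ≠ -8 → h + n > 5)
Before havoc v: ¬(3*h ≠ -8 → h + n > 5)
Answer: WP = ¬(3*h ≠ -8 → h + n > 5)


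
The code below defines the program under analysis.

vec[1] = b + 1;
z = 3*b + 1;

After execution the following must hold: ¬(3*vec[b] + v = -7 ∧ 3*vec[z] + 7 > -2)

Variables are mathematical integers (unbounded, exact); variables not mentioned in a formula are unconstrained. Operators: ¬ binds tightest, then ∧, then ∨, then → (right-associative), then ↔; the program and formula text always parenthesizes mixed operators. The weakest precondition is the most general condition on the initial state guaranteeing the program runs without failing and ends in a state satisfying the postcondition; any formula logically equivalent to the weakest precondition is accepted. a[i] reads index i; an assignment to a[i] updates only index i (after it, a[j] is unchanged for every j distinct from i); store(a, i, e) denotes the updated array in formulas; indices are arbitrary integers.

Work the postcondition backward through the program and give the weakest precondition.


Working backward. After the program, the postcondition ¬(3*vec[b] + v = -7 ∧ 3*vec[z] + 7 > -2) must hold; in canonical form it is ¬(3*vec[b] + v = -7 ∧ 3*vec[z] > -9).
Before z := 3*b + 1: ¬(3*vec[b] + v = -7 ∧ 3*vec[3*b + 1] > -9)
Before vec[1] := b + 1: ¬(3*store(vec, 1, b + 1)[b] + v = -7 ∧ 3*store(vec, 1, b + 1)[3*b + 1] > -9)
Answer: WP = ¬(3*store(vec, 1, b + 1)[b] + v = -7 ∧ 3*store(vec, 1, b + 1)[3*b + 1] > -9)


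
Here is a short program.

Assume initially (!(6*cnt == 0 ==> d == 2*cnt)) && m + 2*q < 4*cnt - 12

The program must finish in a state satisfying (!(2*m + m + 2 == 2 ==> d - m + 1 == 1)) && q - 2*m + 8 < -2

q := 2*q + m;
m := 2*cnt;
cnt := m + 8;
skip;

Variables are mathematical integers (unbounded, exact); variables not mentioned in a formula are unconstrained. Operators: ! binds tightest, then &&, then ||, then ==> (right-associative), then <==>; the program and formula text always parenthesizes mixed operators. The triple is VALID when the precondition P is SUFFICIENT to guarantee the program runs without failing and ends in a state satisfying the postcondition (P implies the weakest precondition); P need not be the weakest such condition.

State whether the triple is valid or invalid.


Working backward. After the program, the postcondition (!(2*m + m + 2 == 2 ==> d - m + 1 == 1)) && q - 2*m + 8 < -2 must hold; in canonical form it is (!(3*m == 0 ==> d == m)) && q < 2*m - 10.
Before skip: (!(3*m == 0 ==> d == m)) && q < 2*m - 10
Before cnt := m + 8: (!(3*m == 0 ==> d == m)) && q < 2*m - 10
Before m := 2*cnt: (!(6*cnt == 0 ==> d == 2*cnt)) && q < 4*cnt - 10
Before q := 2*q + m: (!(6*cnt == 0 ==> d == 2*cnt)) && m + 2*q < 4*cnt - 10
The weakest precondition is (!(6*cnt == 0 ==> d == 2*cnt)) && m + 2*q < 4*cnt - 10.
Check whether (!(6*cnt == 0 ==> d == 2*cnt)) && m + 2*q < 4*cnt - 12 implies it.
Every state satisfying the precondition satisfies the weakest precondition: the implication holds.
Answer: valid


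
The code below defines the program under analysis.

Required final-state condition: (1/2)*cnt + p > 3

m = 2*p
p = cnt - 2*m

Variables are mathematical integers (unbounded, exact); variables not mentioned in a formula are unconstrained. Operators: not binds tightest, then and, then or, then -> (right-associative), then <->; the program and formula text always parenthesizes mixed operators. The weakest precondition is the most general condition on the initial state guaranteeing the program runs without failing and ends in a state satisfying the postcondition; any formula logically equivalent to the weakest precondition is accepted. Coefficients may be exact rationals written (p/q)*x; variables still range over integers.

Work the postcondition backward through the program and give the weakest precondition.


Working backward. After the program, (1/2)*cnt + p > 3 must hold.
Before p := cnt - 2*m: (3/2)*cnt > 2*m + 3
Before m := 2*p: (3/2)*cnt > 4*p + 3
Answer: WP = (3/2)*cnt > 4*p + 3


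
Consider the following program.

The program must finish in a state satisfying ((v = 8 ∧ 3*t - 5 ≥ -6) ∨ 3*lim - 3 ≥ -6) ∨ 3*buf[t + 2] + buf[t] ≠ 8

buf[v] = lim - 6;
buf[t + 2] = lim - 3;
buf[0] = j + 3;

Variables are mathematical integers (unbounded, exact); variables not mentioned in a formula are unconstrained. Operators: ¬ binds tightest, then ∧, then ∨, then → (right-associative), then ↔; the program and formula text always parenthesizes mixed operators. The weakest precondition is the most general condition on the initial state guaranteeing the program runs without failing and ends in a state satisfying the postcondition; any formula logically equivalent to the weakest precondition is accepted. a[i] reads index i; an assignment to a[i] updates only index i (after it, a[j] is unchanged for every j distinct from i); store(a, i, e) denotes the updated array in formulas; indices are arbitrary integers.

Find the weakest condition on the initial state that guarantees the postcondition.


Working backward. After the program, the postcondition ((v = 8 ∧ 3*t - 5 ≥ -6) ∨ 3*lim - 3 ≥ -6) ∨ 3*buf[t + 2] + buf[t] ≠ 8 must hold; in canonical form it is (v = 8 ∧ 3*t ≥ -1) ∨ 3*lim ≥ -3 ∨ 3*buf[t + 2] + buf[t] ≠ 8.
Before buf[0] := j + 3: (v = 8 ∧ 3*t ≥ -1) ∨ 3*lim ≥ -3 ∨ 3*store(buf, 0, j + 3)[t + 2] + store(buf, 0, j + 3)[t] ≠ 8
Before buf[t + 2] := lim - 3: (v = 8 ∧ 3*t ≥ -1) ∨ 3*lim ≥ -3 ∨ 3*store(store(buf, t + 2, lim - 3), 0, j + 3)[t + 2] + store(store(buf, t + 2, lim - 3), 0, j + 3)[t] ≠ 8
Before buf[v] := lim - 6: (v = 8 ∧ 3*t ≥ -1) ∨ 3*lim ≥ -3 ∨ 3*store(store(store(buf, v, lim - 6), t + 2, lim - 3), 0, j + 3)[t + 2] + store(store(store(buf, v, lim - 6), t + 2, lim - 3), 0, j + 3)[t] ≠ 8
Answer: WP = (v = 8 ∧ 3*t ≥ -1) ∨ 3*lim ≥ -3 ∨ 3*store(store(store(buf, v, lim - 6), t + 2, lim - 3), 0, j + 3)[t + 2] + store(store(store(buf, v, lim - 6), t + 2, lim - 3), 0, j + 3)[t] ≠ 8
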